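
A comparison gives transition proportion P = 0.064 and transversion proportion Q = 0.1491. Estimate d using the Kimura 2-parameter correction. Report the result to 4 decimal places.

Under the Kimura two-parameter model, d = −½ ln(1 − 2P − Q) − ¼ ln(1 − 2Q).
1 − 2P − Q = 0.7229, giving −½ ln(0.7229) = 0.162242.
1 − 2Q = 0.7018, giving −¼ ln(0.7018) = 0.088527.
d = 0.162242 + 0.088527 = 0.250769.

0.2508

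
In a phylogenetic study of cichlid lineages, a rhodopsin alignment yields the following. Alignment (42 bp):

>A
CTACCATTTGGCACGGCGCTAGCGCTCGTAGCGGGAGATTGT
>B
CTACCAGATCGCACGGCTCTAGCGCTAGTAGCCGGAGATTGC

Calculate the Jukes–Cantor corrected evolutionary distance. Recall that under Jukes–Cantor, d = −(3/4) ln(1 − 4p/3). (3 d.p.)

0.188

The sequences differ at 7 of 42 sites (7, 8, 10, 18, 27, 33, 42), so p = 7/42 ≈ 0.166667.
d = −(3/4) ln(1 − 4p/3) = −0.75 ln(1 − 0.222223) = −0.75 ln(0.777777)
  = −0.75 × (-0.251315) = 0.188486 substitutions/site.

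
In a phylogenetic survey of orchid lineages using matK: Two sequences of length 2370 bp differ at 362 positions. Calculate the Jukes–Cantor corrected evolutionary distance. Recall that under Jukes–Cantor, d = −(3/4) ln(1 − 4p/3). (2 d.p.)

0.17

p = 362/2370 ≈ 0.152743.
d = −(3/4) ln(1 − 4p/3) = −0.75 ln(1 − 0.203657) = −0.75 ln(0.796343)
  = −0.75 × (-0.227725) = 0.170794 substitutions/site.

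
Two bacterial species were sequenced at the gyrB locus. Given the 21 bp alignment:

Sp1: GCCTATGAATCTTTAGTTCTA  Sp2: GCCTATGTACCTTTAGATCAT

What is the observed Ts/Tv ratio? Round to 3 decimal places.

Transitions are A↔G and C↔T; transversions are all other mismatches.
Transitions: 1. Transversions: 4.
R = 1/4 = 0.250.

0.250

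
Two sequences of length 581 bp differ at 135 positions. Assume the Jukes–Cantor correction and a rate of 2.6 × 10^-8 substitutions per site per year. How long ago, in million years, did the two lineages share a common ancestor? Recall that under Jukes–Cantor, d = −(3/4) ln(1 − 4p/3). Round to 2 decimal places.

5.35

p = 135/581 ≈ 0.232358.
d = −(3/4) ln(1 − 4p/3) = −0.75 ln(1 − 0.309811) = −0.75 ln(0.690189)
  = −0.75 × (-0.370790) = 0.278093 substitutions/site.
Under a molecular clock d = 2μt, so t = d/(2μ) = 0.278093 / (2 × 2.6 × 10^-8) = 5.35 million years.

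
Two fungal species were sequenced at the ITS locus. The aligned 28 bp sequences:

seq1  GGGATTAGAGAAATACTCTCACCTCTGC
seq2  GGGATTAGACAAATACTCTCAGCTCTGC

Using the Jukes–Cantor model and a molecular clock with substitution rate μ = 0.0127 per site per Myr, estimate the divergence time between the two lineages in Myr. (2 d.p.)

The sequences differ at 2 of 28 sites (10, 22), so p = 2/28 ≈ 0.071429.
d = −(3/4) ln(1 − 4p/3) = −0.75 ln(1 − 0.095239) = −0.75 ln(0.904761)
  = −0.75 × (-0.100084) = 0.075063 substitutions/site.
Under a molecular clock d = 2μt, so t = d/(2μ) = 0.075063 / (2 × 0.0127) = 2.96 Myr.

2.96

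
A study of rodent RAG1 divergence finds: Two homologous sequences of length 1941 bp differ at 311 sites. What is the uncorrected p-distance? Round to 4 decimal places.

p = 311/1941 = 0.160226… ≈ 0.1602 (to 4 d.p.).

0.1602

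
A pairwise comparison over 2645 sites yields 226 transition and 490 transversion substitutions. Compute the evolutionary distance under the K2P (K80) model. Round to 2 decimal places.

0.34

P = 226/2645 ≈ 0.085444 and Q = 490/2645 ≈ 0.185255.
Under the Kimura two-parameter model, d = −½ ln(1 − 2P − Q) − ¼ ln(1 − 2Q).
1 − 2P − Q = 0.643857, giving −½ ln(0.643857) = 0.220139.
1 − 2Q = 0.62949, giving −¼ ln(0.62949) = 0.115711.
d = 0.220139 + 0.115711 = 0.335850.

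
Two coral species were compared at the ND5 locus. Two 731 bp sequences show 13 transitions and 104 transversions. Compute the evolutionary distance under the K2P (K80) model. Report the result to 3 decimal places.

P = 13/731 ≈ 0.017784 and Q = 104/731 ≈ 0.142271.
Under the Kimura two-parameter model, d = −½ ln(1 − 2P − Q) − ¼ ln(1 − 2Q).
1 − 2P − Q = 0.822161, giving −½ ln(0.822161) = 0.097910.
1 − 2Q = 0.715458, giving −¼ ln(0.715458) = 0.083708.
d = 0.097910 + 0.083708 = 0.181618.

0.182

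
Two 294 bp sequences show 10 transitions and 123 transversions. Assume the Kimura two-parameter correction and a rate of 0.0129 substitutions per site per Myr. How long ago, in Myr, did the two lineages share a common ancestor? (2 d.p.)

30.47

P = 10/294 ≈ 0.034014 and Q = 123/294 ≈ 0.418367.
Under the Kimura two-parameter model, d = −½ ln(1 − 2P − Q) − ¼ ln(1 − 2Q).
1 − 2P − Q = 0.513605, giving −½ ln(0.513605) = 0.333150.
1 − 2Q = 0.163266, giving −¼ ln(0.163266) = 0.453094.
d = 0.333150 + 0.453094 = 0.786244.
Under a molecular clock d = 2μt, so t = d/(2μ) = 0.786244 / (2 × 0.0129) = 30.47 Myr.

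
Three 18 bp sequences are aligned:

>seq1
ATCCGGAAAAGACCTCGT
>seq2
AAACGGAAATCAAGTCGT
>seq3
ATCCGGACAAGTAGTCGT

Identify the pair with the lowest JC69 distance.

seq1–seq2: 6/18 differ, p = 0.333, d = 0.441.
seq1–seq3: 4/18 differ, p = 0.222, d = 0.264.
seq2–seq3: 6/18 differ, p = 0.333, d = 0.441.
The smallest distance is between seq1 and seq3.

seq1 and seq3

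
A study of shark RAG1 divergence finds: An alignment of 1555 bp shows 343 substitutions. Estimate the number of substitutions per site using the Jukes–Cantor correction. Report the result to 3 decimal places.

0.261

p = 343/1555 ≈ 0.220579.
d = −(3/4) ln(1 − 4p/3) = −0.75 ln(1 − 0.294105) = −0.75 ln(0.705895)
  = −0.75 × (-0.348289) = 0.261217 substitutions/site.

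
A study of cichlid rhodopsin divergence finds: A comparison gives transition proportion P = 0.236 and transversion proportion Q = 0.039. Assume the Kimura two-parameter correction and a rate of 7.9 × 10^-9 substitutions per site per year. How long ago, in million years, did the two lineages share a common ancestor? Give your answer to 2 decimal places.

23.92

Under the Kimura two-parameter model, d = −½ ln(1 − 2P − Q) − ¼ ln(1 − 2Q).
1 − 2P − Q = 0.489, giving −½ ln(0.489) = 0.357696.
1 − 2Q = 0.922, giving −¼ ln(0.922) = 0.020303.
d = 0.357696 + 0.020303 = 0.377999.
Under a molecular clock d = 2μt, so t = d/(2μ) = 0.377999 / (2 × 7.9 × 10^-9) = 23.92 million years.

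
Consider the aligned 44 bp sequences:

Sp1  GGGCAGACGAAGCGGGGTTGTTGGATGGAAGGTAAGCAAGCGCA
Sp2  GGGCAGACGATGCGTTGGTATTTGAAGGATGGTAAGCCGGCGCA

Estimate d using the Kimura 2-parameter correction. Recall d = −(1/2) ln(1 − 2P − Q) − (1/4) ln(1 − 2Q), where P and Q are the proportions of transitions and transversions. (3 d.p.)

Of 44 sites, 2 differences are transitions and 8 are transversions, so P = 2/44 ≈ 0.045455 and Q = 8/44 ≈ 0.181818.
Under the Kimura two-parameter model, d = −½ ln(1 − 2P − Q) − ¼ ln(1 − 2Q).
1 − 2P − Q = 0.727272, giving −½ ln(0.727272) = 0.159227.
1 − 2Q = 0.636364, giving −¼ ln(0.636364) = 0.112996.
d = 0.159227 + 0.112996 = 0.272223.

0.272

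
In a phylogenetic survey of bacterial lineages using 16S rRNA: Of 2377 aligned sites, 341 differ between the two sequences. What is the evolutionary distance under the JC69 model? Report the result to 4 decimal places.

0.1592

p = 341/2377 ≈ 0.143458.
d = −(3/4) ln(1 − 4p/3) = −0.75 ln(1 − 0.191277) = −0.75 ln(0.808723)
  = −0.75 × (-0.212299) = 0.159224 substitutions/site.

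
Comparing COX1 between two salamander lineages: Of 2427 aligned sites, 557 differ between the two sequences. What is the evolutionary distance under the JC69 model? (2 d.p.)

0.27

p = 557/2427 ≈ 0.229501.
d = −(3/4) ln(1 − 4p/3) = −0.75 ln(1 − 0.306001) = −0.75 ln(0.693999)
  = −0.75 × (-0.365285) = 0.273964 substitutions/site.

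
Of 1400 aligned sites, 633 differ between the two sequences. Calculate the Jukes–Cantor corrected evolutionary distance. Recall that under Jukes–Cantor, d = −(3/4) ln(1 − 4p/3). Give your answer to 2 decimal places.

0.69

p = 633/1400 ≈ 0.452143.
d = −(3/4) ln(1 − 4p/3) = −0.75 ln(1 − 0.602857) = −0.75 ln(0.397143)
  = −0.75 × (-0.923459) = 0.692594 substitutions/site.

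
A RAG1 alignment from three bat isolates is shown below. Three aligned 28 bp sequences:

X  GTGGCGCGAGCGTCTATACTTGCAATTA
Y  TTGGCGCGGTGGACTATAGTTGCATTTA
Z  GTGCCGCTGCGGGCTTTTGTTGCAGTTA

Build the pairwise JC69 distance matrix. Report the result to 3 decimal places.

X–Y: 7/28 sites differ → p = 0.25, d = −0.75 ln(1 − 0.333333) = 0.304098 ≈ 0.304.
X–Z: 10/28 sites differ → p ≈ 0.357143, d = −0.75 ln(1 − 0.476191) = 0.484971 ≈ 0.485.
Y–Z: 8/28 sites differ → p ≈ 0.285714, d = −0.75 ln(1 − 0.380952) = 0.359679 ≈ 0.360.

d(X,Y) = 0.304, d(X,Z) = 0.485, d(Y,Z) = 0.360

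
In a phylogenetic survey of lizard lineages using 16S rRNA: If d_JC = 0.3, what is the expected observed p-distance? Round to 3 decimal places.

0.247

p = (3/4)(1 − e^(−4d/3)) = 0.75 × (1 − e^(-0.4)) = 0.75 × (1 − 0.670320) = 0.247260.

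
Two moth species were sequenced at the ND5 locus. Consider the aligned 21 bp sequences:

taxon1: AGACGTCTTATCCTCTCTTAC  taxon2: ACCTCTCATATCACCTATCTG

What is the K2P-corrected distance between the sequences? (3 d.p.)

0.908

Of 21 sites, 3 differences are transitions and 8 are transversions, so P = 3/21 ≈ 0.142857 and Q = 8/21 ≈ 0.380952.
Under the Kimura two-parameter model, d = −½ ln(1 − 2P − Q) − ¼ ln(1 − 2Q).
1 − 2P − Q = 0.333334, giving −½ ln(0.333334) = 0.549305.
1 − 2Q = 0.238096, giving −¼ ln(0.238096) = 0.358770.
d = 0.549305 + 0.358770 = 0.908075.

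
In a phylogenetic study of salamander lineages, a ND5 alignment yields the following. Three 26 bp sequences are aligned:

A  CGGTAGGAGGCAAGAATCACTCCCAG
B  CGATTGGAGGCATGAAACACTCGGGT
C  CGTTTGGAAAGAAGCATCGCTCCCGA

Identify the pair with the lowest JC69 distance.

A–B: 8/26 differ, p = 0.308, d = 0.396.
A–C: 9/26 differ, p = 0.346, d = 0.464.
B–C: 11/26 differ, p = 0.423, d = 0.623.
The smallest distance is between A and B.

A and B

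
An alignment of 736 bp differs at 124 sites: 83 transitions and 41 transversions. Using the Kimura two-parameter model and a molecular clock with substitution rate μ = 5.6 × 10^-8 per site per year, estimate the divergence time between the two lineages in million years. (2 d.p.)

1.74

P = 83/736 ≈ 0.112772 and Q = 41/736 ≈ 0.055707.
Under the Kimura two-parameter model, d = −½ ln(1 − 2P − Q) − ¼ ln(1 − 2Q).
1 − 2P − Q = 0.718749, giving −½ ln(0.718749) = 0.165122.
1 − 2Q = 0.888586, giving −¼ ln(0.888586) = 0.029531.
d = 0.165122 + 0.029531 = 0.194653.
Under a molecular clock d = 2μt, so t = d/(2μ) = 0.194653 / (2 × 5.6 × 10^-8) = 1.74 million years.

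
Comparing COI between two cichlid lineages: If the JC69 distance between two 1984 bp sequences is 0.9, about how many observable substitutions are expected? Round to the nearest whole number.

1040

Invert JC69: p = (3/4)(1 − e^(−4d/3)) = 0.75 × (1 − e^(-1.2)) = 0.75 × (1 − 0.301194) = 0.524105.
Expected differing sites = pL ≈ 0.524105 × 1984 = 1039.82432 ≈ 1040.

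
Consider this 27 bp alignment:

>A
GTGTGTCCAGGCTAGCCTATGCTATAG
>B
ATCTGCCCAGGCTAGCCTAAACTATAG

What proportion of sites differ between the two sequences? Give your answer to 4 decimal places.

The sequences differ at 5 of 27 positions (sites 1, 3, 6, 20, 21).
p = 5/27 = 0.185185… ≈ 0.1852 (to 4 d.p.).

0.1852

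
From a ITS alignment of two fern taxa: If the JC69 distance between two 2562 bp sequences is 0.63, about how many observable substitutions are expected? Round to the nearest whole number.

Invert JC69: p = (3/4)(1 − e^(−4d/3)) = 0.75 × (1 − e^(-0.84)) = 0.75 × (1 − 0.431711) = 0.426217.
Expected differing sites = pL ≈ 0.426217 × 2562 = 1091.967954 ≈ 1092.

1092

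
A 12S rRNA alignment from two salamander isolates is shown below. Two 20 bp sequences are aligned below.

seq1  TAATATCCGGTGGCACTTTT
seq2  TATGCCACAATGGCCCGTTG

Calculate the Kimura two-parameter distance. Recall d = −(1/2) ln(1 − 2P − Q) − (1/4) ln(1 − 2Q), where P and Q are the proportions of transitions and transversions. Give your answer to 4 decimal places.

0.8259

Of 20 sites, 3 differences are transitions and 7 are transversions, so P = 3/20 = 0.15 and Q = 7/20 = 0.35.
Under the Kimura two-parameter model, d = −½ ln(1 − 2P − Q) − ¼ ln(1 − 2Q).
1 − 2P − Q = 0.35, giving −½ ln(0.35) = 0.524911.
1 − 2Q = 0.3, giving −¼ ln(0.3) = 0.300993.
d = 0.524911 + 0.300993 = 0.825904.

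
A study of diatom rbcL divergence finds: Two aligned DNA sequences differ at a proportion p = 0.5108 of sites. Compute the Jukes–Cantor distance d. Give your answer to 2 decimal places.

0.86

d = −(3/4) ln(1 − 4p/3) = −0.75 ln(1 − 0.681067) = −0.75 ln(0.318933)
  = −0.75 × (-1.142774) = 0.857081 substitutions/site.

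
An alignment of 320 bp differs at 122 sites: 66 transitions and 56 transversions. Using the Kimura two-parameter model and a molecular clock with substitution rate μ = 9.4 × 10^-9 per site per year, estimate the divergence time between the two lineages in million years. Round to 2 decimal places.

29.28

P = 66/320 = 0.20625 and Q = 56/320 = 0.175.
Under the Kimura two-parameter model, d = −½ ln(1 − 2P − Q) − ¼ ln(1 − 2Q).
1 − 2P − Q = 0.4125, giving −½ ln(0.4125) = 0.442760.
1 − 2Q = 0.65, giving −¼ ln(0.65) = 0.107696.
d = 0.442760 + 0.107696 = 0.550456.
Under a molecular clock d = 2μt, so t = d/(2μ) = 0.550456 / (2 × 9.4 × 10^-9) = 29.28 million years.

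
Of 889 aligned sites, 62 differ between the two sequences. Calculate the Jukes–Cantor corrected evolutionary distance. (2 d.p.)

p = 62/889 ≈ 0.069741.
d = −(3/4) ln(1 − 4p/3) = −0.75 ln(1 − 0.092988) = −0.75 ln(0.907012)
  = −0.75 × (-0.097600) = 0.073200 substitutions/site.

0.07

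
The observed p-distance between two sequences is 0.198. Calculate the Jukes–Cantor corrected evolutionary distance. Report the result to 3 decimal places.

d = −(3/4) ln(1 − 4p/3) = −0.75 ln(1 − 0.264) = −0.75 ln(0.736)
  = −0.75 × (-0.306525) = 0.229894 substitutions/site.

0.230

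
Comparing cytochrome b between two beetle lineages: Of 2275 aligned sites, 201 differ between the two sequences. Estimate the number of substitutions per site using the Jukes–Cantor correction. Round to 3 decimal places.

p = 201/2275 ≈ 0.088352.
d = −(3/4) ln(1 − 4p/3) = −0.75 ln(1 − 0.117803) = −0.75 ln(0.882197)
  = −0.75 × (-0.125340) = 0.094005 substitutions/site.

0.094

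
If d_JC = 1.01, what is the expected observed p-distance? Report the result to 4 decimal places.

0.5549

p = (3/4)(1 − e^(−4d/3)) = 0.75 × (1 − e^(-1.346667)) = 0.75 × (1 − 0.260106) = 0.554921.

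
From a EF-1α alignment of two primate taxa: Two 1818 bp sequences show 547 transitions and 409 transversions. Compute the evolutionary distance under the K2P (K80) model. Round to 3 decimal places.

P = 547/1818 ≈ 0.30088 and Q = 409/1818 ≈ 0.224972.
Under the Kimura two-parameter model, d = −½ ln(1 − 2P − Q) − ¼ ln(1 − 2Q).
1 − 2P − Q = 0.173268, giving −½ ln(0.173268) = 0.876458.
1 − 2Q = 0.550056, giving −¼ ln(0.550056) = 0.149434.
d = 0.876458 + 0.149434 = 1.025892.

1.026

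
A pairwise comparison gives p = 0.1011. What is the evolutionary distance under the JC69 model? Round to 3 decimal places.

d = −(3/4) ln(1 − 4p/3) = −0.75 ln(1 − 0.1348) = −0.75 ln(0.8652)
  = −0.75 × (-0.144795) = 0.108596 substitutions/site.

0.109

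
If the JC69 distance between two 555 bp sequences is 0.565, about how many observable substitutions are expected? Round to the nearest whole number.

Invert JC69: p = (3/4)(1 − e^(−4d/3)) = 0.75 × (1 − e^(-0.753333)) = 0.75 × (1 − 0.470795) = 0.396904.
Expected differing sites = pL ≈ 0.396904 × 555 = 220.28172 ≈ 220.

220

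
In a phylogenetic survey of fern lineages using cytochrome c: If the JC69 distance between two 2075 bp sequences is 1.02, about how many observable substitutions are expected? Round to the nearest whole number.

Invert JC69: p = (3/4)(1 − e^(−4d/3)) = 0.75 × (1 − e^(-1.36)) = 0.75 × (1 − 0.256661) = 0.557504.
Expected differing sites = pL ≈ 0.557504 × 2075 = 1156.8208 ≈ 1157.

1157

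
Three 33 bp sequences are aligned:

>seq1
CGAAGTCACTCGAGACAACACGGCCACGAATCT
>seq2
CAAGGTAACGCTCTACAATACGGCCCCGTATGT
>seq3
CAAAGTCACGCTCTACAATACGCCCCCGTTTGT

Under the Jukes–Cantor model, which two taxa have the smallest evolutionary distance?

seq2 and seq3

seq1–seq2: 11/33 differ, p = 0.333, d = 0.441.
seq1–seq3: 11/33 differ, p = 0.333, d = 0.441.
seq2–seq3: 4/33 differ, p = 0.121, d = 0.132.
The smallest distance is between seq2 and seq3.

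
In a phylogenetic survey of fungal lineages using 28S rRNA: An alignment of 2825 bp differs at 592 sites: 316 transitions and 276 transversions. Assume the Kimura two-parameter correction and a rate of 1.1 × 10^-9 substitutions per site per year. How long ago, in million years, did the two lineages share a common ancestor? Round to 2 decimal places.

112.83

P = 316/2825 ≈ 0.111858 and Q = 276/2825 ≈ 0.097699.
Under the Kimura two-parameter model, d = −½ ln(1 − 2P − Q) − ¼ ln(1 − 2Q).
1 − 2P − Q = 0.678585, giving −½ ln(0.678585) = 0.193873.
1 − 2Q = 0.804602, giving −¼ ln(0.804602) = 0.054352.
d = 0.193873 + 0.054352 = 0.248225.
Under a molecular clock d = 2μt, so t = d/(2μ) = 0.248225 / (2 × 1.1 × 10^-9) = 112.83 million years.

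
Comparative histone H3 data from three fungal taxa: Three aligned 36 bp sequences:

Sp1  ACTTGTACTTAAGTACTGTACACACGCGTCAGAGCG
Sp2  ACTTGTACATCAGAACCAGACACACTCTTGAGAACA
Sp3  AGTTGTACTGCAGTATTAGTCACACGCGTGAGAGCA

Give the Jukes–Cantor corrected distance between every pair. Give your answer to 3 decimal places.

Sp1–Sp2: 11/36 sites differ → p ≈ 0.305556, d = −0.75 ln(1 − 0.407408) = 0.392437 ≈ 0.392.
Sp1–Sp3: 9/36 sites differ → p = 0.25, d = −0.75 ln(1 − 0.333333) = 0.304098 ≈ 0.304.
Sp2–Sp3: 10/36 sites differ → p ≈ 0.277778, d = −0.75 ln(1 − 0.370371) = 0.346968 ≈ 0.347.

d(Sp1,Sp2) = 0.392, d(Sp1,Sp3) = 0.304, d(Sp2,Sp3) = 0.347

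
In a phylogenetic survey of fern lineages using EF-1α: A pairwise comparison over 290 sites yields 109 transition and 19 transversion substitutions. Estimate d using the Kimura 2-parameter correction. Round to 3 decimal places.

P = 109/290 ≈ 0.375862 and Q = 19/290 ≈ 0.065517.
Under the Kimura two-parameter model, d = −½ ln(1 − 2P − Q) − ¼ ln(1 − 2Q).
1 − 2P − Q = 0.182759, giving −½ ln(0.182759) = 0.849793.
1 − 2Q = 0.868966, giving −¼ ln(0.868966) = 0.035113.
d = 0.849793 + 0.035113 = 0.884906.

0.885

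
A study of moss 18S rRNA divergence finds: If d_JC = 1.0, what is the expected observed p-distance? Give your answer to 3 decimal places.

0.552

p = (3/4)(1 − e^(−4d/3)) = 0.75 × (1 − e^(-1.333333)) = 0.75 × (1 − 0.263597) = 0.552302.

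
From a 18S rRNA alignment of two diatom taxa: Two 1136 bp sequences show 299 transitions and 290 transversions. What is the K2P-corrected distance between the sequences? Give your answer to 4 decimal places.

0.9395

P = 299/1136 ≈ 0.263204 and Q = 290/1136 ≈ 0.255282.
Under the Kimura two-parameter model, d = −½ ln(1 − 2P − Q) − ¼ ln(1 − 2Q).
1 − 2P − Q = 0.21831, giving −½ ln(0.21831) = 0.760920.
1 − 2Q = 0.489436, giving −¼ ln(0.489436) = 0.178625.
d = 0.760920 + 0.178625 = 0.939545.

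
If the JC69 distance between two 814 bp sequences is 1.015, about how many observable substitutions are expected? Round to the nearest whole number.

Invert JC69: p = (3/4)(1 − e^(−4d/3)) = 0.75 × (1 − e^(-1.353333)) = 0.75 × (1 − 0.258378) = 0.556217.
Expected differing sites = pL ≈ 0.556217 × 814 = 452.760638 ≈ 453.

453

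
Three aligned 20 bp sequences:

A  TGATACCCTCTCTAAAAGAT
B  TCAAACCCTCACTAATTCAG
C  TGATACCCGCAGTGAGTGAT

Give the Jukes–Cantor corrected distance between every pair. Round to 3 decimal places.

d(A,B) = 0.471, d(A,C) = 0.383, d(B,C) = 0.572

A–B: 7/20 sites differ → p = 0.35, d = −0.75 ln(1 − 0.466667) = 0.471457 ≈ 0.471.
A–C: 6/20 sites differ → p = 0.3, d = −0.75 ln(1 − 0.4) = 0.383119 ≈ 0.383.
B–C: 8/20 sites differ → p = 0.4, d = −0.75 ln(1 − 0.533333) = 0.571605 ≈ 0.572.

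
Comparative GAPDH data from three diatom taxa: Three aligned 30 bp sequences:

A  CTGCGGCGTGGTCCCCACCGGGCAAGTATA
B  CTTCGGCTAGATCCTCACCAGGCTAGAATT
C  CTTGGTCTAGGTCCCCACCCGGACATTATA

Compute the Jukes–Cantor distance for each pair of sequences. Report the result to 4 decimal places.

d(A,B) = 0.3831, d(A,C) = 0.3831, d(B,C) = 0.4408

A–B: 9/30 sites differ → p = 0.3, d = −0.75 ln(1 − 0.4) = 0.383119 ≈ 0.3831.
A–C: 9/30 sites differ → p = 0.3, d = −0.75 ln(1 − 0.4) = 0.383119 ≈ 0.3831.
B–C: 10/30 sites differ → p ≈ 0.333333, d = −0.75 ln(1 − 0.444444) = 0.440839 ≈ 0.4408.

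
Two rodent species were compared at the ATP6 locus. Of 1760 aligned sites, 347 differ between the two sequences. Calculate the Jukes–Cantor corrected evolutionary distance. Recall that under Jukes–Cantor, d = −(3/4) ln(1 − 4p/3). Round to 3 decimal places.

0.229

p = 347/1760 ≈ 0.197159.
d = −(3/4) ln(1 − 4p/3) = −0.75 ln(1 − 0.262879) = −0.75 ln(0.737121)
  = −0.75 × (-0.305003) = 0.228752 substitutions/site.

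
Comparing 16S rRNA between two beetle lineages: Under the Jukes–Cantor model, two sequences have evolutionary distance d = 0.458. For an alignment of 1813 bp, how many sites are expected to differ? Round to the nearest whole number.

Invert JC69: p = (3/4)(1 − e^(−4d/3)) = 0.75 × (1 − e^(-0.610667)) = 0.75 × (1 − 0.542989) = 0.342758.
Expected differing sites = pL ≈ 0.342758 × 1813 = 621.420254 ≈ 621.

621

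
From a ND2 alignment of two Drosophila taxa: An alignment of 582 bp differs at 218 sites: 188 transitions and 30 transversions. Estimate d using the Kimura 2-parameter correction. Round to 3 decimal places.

P = 188/582 ≈ 0.323024 and Q = 30/582 ≈ 0.051546.
Under the Kimura two-parameter model, d = −½ ln(1 − 2P − Q) − ¼ ln(1 − 2Q).
1 − 2P − Q = 0.302406, giving −½ ln(0.302406) = 0.597992.
1 − 2Q = 0.896908, giving −¼ ln(0.896908) = 0.027200.
d = 0.597992 + 0.027200 = 0.625192.

0.625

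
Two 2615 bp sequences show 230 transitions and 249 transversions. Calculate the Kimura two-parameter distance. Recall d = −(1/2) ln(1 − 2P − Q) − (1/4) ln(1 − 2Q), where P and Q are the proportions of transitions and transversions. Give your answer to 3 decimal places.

0.211

P = 230/2615 ≈ 0.087954 and Q = 249/2615 ≈ 0.09522.
Under the Kimura two-parameter model, d = −½ ln(1 − 2P − Q) − ¼ ln(1 − 2Q).
1 − 2P − Q = 0.728872, giving −½ ln(0.728872) = 0.158129.
1 − 2Q = 0.80956, giving −¼ ln(0.80956) = 0.052816.
d = 0.158129 + 0.052816 = 0.210945.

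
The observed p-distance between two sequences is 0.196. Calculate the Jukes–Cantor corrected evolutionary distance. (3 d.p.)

0.227

d = −(3/4) ln(1 − 4p/3) = −0.75 ln(1 − 0.261333) = −0.75 ln(0.738667)
  = −0.75 × (-0.302908) = 0.227181 substitutions/site.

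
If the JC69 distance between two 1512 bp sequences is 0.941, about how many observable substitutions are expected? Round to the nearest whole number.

811

Invert JC69: p = (3/4)(1 − e^(−4d/3)) = 0.75 × (1 − e^(-1.254667)) = 0.75 × (1 − 0.285171) = 0.536122.
Expected differing sites = pL ≈ 0.536122 × 1512 = 810.616464 ≈ 811.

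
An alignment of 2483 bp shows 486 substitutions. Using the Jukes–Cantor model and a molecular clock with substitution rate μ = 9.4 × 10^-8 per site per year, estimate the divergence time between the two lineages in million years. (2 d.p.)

1.21

p = 486/2483 ≈ 0.195731.
d = −(3/4) ln(1 − 4p/3) = −0.75 ln(1 − 0.260975) = −0.75 ln(0.739025)
  = −0.75 × (-0.302424) = 0.226818 substitutions/site.
Under a molecular clock d = 2μt, so t = d/(2μ) = 0.226818 / (2 × 9.4 × 10^-8) = 1.21 million years.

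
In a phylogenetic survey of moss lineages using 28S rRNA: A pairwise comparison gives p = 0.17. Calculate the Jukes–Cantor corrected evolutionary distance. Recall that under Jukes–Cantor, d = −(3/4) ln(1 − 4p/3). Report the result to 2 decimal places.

0.19

d = −(3/4) ln(1 − 4p/3) = −0.75 ln(1 − 0.226667) = −0.75 ln(0.773333)
  = −0.75 × (-0.257046) = 0.192785 substitutions/site.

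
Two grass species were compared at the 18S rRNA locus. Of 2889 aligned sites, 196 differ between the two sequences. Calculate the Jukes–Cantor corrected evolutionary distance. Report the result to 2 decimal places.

p = 196/2889 ≈ 0.067844.
d = −(3/4) ln(1 − 4p/3) = −0.75 ln(1 − 0.090459) = −0.75 ln(0.909541)
  = −0.75 × (-0.094815) = 0.071111 substitutions/site.

0.07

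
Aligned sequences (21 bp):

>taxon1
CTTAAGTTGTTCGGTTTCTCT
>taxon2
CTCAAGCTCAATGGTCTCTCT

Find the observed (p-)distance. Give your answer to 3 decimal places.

0.333

The sequences differ at 7 of 21 positions (sites 3, 7, 9, 10, 11, 12, 16).
p = 7/21 = 0.333333… ≈ 0.333 (to 3 d.p.).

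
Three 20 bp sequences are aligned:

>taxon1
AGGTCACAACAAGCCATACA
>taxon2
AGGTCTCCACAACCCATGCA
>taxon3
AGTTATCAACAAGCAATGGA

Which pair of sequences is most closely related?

taxon1 and taxon2

taxon1–taxon2: 4/20 differ, p = 0.200, d = 0.233.
taxon1–taxon3: 6/20 differ, p = 0.300, d = 0.383.
taxon2–taxon3: 6/20 differ, p = 0.300, d = 0.383.
The smallest distance is between taxon1 and taxon2.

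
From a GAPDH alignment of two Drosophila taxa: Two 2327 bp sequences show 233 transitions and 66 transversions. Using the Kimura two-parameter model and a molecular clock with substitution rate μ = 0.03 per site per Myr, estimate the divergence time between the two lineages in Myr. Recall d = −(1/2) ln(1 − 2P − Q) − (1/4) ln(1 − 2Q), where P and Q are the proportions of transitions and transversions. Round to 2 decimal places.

2.41

P = 233/2327 ≈ 0.100129 and Q = 66/2327 ≈ 0.028363.
Under the Kimura two-parameter model, d = −½ ln(1 − 2P − Q) − ¼ ln(1 − 2Q).
1 − 2P − Q = 0.771379, giving −½ ln(0.771379) = 0.129788.
1 − 2Q = 0.943274, giving −¼ ln(0.943274) = 0.014600.
d = 0.129788 + 0.014600 = 0.144388.
Under a molecular clock d = 2μt, so t = d/(2μ) = 0.144388 / (2 × 0.03) = 2.41 Myr.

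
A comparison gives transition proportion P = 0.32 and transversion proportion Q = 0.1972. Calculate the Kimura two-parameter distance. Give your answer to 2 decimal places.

Under the Kimura two-parameter model, d = −½ ln(1 − 2P − Q) − ¼ ln(1 − 2Q).
1 − 2P − Q = 0.1628, giving −½ ln(0.1628) = 0.907616.
1 − 2Q = 0.6056, giving −¼ ln(0.6056) = 0.125384.
d = 0.907616 + 0.125384 = 1.033000.

1.03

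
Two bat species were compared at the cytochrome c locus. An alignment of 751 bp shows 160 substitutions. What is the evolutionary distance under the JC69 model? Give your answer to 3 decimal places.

p = 160/751 ≈ 0.213049.
d = −(3/4) ln(1 − 4p/3) = −0.75 ln(1 − 0.284065) = −0.75 ln(0.715935)
  = −0.75 × (-0.334166) = 0.250625 substitutions/site.

0.251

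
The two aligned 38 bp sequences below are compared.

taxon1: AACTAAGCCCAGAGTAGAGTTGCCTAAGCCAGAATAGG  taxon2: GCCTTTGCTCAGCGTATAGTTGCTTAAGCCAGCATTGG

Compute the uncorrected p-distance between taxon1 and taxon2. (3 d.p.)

0.263

The sequences differ at 10 of 38 positions (sites 1, 2, 5, 6, 9, 13, 17, 24, 33, 36).
p = 10/38 = 0.263157… ≈ 0.263 (to 3 d.p.).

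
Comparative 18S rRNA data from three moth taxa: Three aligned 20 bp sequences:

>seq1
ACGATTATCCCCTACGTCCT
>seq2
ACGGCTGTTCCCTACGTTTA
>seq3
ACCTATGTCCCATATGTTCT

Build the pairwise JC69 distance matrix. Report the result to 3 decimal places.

seq1–seq2: 7/20 sites differ → p = 0.35, d = −0.75 ln(1 − 0.466667) = 0.471457 ≈ 0.471.
seq1–seq3: 7/20 sites differ → p = 0.35, d = −0.75 ln(1 − 0.466667) = 0.471457 ≈ 0.471.
seq2–seq3: 8/20 sites differ → p = 0.4, d = −0.75 ln(1 − 0.533333) = 0.571605 ≈ 0.572.

d(seq1,seq2) = 0.471, d(seq1,seq3) = 0.471, d(seq2,seq3) = 0.572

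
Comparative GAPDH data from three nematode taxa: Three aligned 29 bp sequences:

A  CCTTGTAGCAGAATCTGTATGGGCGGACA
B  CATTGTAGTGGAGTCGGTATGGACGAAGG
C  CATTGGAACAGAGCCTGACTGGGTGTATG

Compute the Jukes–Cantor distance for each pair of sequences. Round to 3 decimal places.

A–B: 9/29 sites differ → p ≈ 0.310345, d = −0.75 ln(1 − 0.413793) = 0.400562 ≈ 0.401.
A–C: 11/29 sites differ → p ≈ 0.37931, d = −0.75 ln(1 − 0.505747) = 0.528531 ≈ 0.529.
B–C: 12/29 sites differ → p ≈ 0.413793, d = −0.75 ln(1 − 0.551724) = 0.601760 ≈ 0.602.

d(A,B) = 0.401, d(A,C) = 0.529, d(B,C) = 0.602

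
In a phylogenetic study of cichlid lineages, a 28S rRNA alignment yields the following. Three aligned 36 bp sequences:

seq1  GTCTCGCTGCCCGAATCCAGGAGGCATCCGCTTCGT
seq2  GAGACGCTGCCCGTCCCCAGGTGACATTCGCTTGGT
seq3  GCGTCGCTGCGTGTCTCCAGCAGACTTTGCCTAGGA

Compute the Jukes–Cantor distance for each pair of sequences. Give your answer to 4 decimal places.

d(seq1,seq2) = 0.3470, d(seq1,seq3) = 0.6082, d(seq2,seq3) = 0.4408

seq1–seq2: 10/36 sites differ → p ≈ 0.277778, d = −0.75 ln(1 − 0.370371) = 0.346968 ≈ 0.3470.
seq1–seq3: 15/36 sites differ → p ≈ 0.416667, d = −0.75 ln(1 − 0.555556) = 0.608198 ≈ 0.6082.
seq2–seq3: 12/36 sites differ → p ≈ 0.333333, d = −0.75 ln(1 − 0.444444) = 0.440839 ≈ 0.4408.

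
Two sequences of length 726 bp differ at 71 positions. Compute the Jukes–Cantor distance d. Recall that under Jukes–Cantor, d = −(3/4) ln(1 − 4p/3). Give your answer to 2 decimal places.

0.10

p = 71/726 ≈ 0.097796.
d = −(3/4) ln(1 − 4p/3) = −0.75 ln(1 − 0.130395) = −0.75 ln(0.869605)
  = −0.75 × (-0.139716) = 0.104787 substitutions/site.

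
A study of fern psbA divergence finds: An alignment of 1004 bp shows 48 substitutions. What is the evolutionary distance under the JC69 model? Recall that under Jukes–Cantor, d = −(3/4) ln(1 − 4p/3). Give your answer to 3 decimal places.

0.049

p = 48/1004 ≈ 0.047809.
d = −(3/4) ln(1 − 4p/3) = −0.75 ln(1 − 0.063745) = −0.75 ln(0.936255)
  = −0.75 × (-0.065867) = 0.049400 substitutions/site.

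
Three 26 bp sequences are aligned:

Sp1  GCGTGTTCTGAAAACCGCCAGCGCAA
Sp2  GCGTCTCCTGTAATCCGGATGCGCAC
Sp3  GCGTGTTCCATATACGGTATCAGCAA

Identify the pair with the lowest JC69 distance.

Sp1 and Sp2

Sp1–Sp2: 8/26 differ, p = 0.308, d = 0.396.
Sp1–Sp3: 10/26 differ, p = 0.385, d = 0.539.
Sp2–Sp3: 11/26 differ, p = 0.423, d = 0.623.
The smallest distance is between Sp1 and Sp2.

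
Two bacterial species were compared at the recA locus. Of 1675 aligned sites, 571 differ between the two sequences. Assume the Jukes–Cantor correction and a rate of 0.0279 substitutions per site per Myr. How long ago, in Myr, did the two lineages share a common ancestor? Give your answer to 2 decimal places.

8.15

p = 571/1675 ≈ 0.340896.
d = −(3/4) ln(1 − 4p/3) = −0.75 ln(1 − 0.454528) = −0.75 ln(0.545472)
  = −0.75 × (-0.606104) = 0.454578 substitutions/site.
Under a molecular clock d = 2μt, so t = d/(2μ) = 0.454578 / (2 × 0.0279) = 8.15 Myr.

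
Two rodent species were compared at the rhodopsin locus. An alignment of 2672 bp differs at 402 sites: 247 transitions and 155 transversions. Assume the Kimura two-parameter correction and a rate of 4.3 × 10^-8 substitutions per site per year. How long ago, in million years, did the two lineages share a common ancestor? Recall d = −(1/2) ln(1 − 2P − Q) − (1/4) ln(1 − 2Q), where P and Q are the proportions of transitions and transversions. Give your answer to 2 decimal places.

1.98

P = 247/2672 ≈ 0.09244 and Q = 155/2672 ≈ 0.058009.
Under the Kimura two-parameter model, d = −½ ln(1 − 2P − Q) − ¼ ln(1 − 2Q).
1 − 2P − Q = 0.757111, giving −½ ln(0.757111) = 0.139123.
1 − 2Q = 0.883982, giving −¼ ln(0.883982) = 0.030830.
d = 0.139123 + 0.030830 = 0.169953.
Under a molecular clock d = 2μt, so t = d/(2μ) = 0.169953 / (2 × 4.3 × 10^-8) = 1.98 million years.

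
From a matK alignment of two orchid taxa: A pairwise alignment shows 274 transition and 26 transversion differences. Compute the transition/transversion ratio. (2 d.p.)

10.54

R = 274/26 = 10.538461… ≈ 10.54 (to 2 d.p.).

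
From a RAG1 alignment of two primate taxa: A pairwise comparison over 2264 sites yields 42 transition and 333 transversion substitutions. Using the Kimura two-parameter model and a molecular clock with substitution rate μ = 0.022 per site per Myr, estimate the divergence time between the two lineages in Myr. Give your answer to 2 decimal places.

4.29

P = 42/2264 ≈ 0.018551 and Q = 333/2264 ≈ 0.147085.
Under the Kimura two-parameter model, d = −½ ln(1 − 2P − Q) − ¼ ln(1 − 2Q).
1 − 2P − Q = 0.815813, giving −½ ln(0.815813) = 0.101785.
1 − 2Q = 0.70583, giving −¼ ln(0.70583) = 0.087095.
d = 0.101785 + 0.087095 = 0.188880.
Under a molecular clock d = 2μt, so t = d/(2μ) = 0.188880 / (2 × 0.022) = 4.29 Myr.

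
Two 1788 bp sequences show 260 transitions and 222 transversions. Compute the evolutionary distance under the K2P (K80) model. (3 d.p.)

P = 260/1788 ≈ 0.145414 and Q = 222/1788 ≈ 0.124161.
Under the Kimura two-parameter model, d = −½ ln(1 − 2P − Q) − ¼ ln(1 − 2Q).
1 − 2P − Q = 0.585011, giving −½ ln(0.585011) = 0.268062.
1 − 2Q = 0.751678, giving −¼ ln(0.751678) = 0.071362.
d = 0.268062 + 0.071362 = 0.339424.

0.339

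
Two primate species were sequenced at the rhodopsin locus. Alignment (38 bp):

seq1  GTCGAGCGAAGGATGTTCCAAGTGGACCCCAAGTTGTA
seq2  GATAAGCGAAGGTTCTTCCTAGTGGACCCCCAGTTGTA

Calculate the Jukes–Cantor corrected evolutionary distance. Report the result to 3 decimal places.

0.211

The sequences differ at 7 of 38 sites (2, 3, 4, 13, 15, 20, 31), so p = 7/38 ≈ 0.184211.
d = −(3/4) ln(1 − 4p/3) = −0.75 ln(1 − 0.245615) = −0.75 ln(0.754385)
  = −0.75 × (-0.281852) = 0.211389 substitutions/site.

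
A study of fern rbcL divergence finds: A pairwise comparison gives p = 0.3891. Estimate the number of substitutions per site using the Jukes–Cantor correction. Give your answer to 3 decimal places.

d = −(3/4) ln(1 − 4p/3) = −0.75 ln(1 − 0.5188) = −0.75 ln(0.4812)
  = −0.75 × (-0.731472) = 0.548604 substitutions/site.

0.549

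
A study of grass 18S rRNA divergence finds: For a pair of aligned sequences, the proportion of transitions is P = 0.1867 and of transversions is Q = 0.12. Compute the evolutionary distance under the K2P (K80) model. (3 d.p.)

0.409

Under the Kimura two-parameter model, d = −½ ln(1 − 2P − Q) − ¼ ln(1 − 2Q).
1 − 2P − Q = 0.5066, giving −½ ln(0.5066) = 0.340017.
1 − 2Q = 0.76, giving −¼ ln(0.76) = 0.068609.
d = 0.340017 + 0.068609 = 0.408626.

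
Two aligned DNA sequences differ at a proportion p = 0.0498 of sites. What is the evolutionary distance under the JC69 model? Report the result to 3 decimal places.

0.052

d = −(3/4) ln(1 − 4p/3) = −0.75 ln(1 − 0.0664) = −0.75 ln(0.9336)
  = −0.75 × (-0.068707) = 0.051530 substitutions/site.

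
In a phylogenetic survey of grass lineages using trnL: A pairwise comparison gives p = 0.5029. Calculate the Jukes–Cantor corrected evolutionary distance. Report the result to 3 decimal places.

0.833

d = −(3/4) ln(1 − 4p/3) = −0.75 ln(1 − 0.670533) = −0.75 ln(0.329467)
  = −0.75 × (-1.110279) = 0.832709 substitutions/site.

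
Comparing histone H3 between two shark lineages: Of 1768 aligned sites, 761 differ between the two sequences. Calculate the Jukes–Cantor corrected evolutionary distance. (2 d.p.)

p = 761/1768 ≈ 0.43043.
d = −(3/4) ln(1 − 4p/3) = −0.75 ln(1 − 0.573907) = −0.75 ln(0.426093)
  = −0.75 × (-0.853098) = 0.639824 substitutions/site.

0.64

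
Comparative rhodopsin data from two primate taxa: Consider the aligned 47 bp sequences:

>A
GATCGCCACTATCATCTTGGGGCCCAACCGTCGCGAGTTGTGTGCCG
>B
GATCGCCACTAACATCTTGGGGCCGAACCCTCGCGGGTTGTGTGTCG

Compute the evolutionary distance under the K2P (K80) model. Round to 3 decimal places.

Of 47 sites, 2 differences are transitions and 3 are transversions, so P = 2/47 ≈ 0.042553 and Q = 3/47 ≈ 0.06383.
Under the Kimura two-parameter model, d = −½ ln(1 − 2P − Q) − ¼ ln(1 − 2Q).
1 − 2P − Q = 0.851064, giving −½ ln(0.851064) = 0.080634.
1 − 2Q = 0.87234, giving −¼ ln(0.87234) = 0.034144.
d = 0.080634 + 0.034144 = 0.114778.

0.115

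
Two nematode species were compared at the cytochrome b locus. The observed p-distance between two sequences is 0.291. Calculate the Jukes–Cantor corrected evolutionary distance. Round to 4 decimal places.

d = −(3/4) ln(1 − 4p/3) = −0.75 ln(1 − 0.388) = −0.75 ln(0.612)
  = −0.75 × (-0.491023) = 0.368267 substitutions/site.

0.3683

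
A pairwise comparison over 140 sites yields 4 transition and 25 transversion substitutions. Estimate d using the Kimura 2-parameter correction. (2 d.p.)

P = 4/140 ≈ 0.028571 and Q = 25/140 ≈ 0.178571.
Under the Kimura two-parameter model, d = −½ ln(1 − 2P − Q) − ¼ ln(1 − 2Q).
1 − 2P − Q = 0.764287, giving −½ ln(0.764287) = 0.134406.
1 − 2Q = 0.642858, giving −¼ ln(0.642858) = 0.110458.
d = 0.134406 + 0.110458 = 0.244864.

0.24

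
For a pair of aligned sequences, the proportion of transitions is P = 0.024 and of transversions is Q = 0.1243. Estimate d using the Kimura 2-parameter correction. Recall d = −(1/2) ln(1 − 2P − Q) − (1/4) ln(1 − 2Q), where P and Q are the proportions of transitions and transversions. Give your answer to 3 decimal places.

Under the Kimura two-parameter model, d = −½ ln(1 − 2P − Q) − ¼ ln(1 − 2Q).
1 − 2P − Q = 0.8277, giving −½ ln(0.8277) = 0.094552.
1 − 2Q = 0.7514, giving −¼ ln(0.7514) = 0.071454.
d = 0.094552 + 0.071454 = 0.166006.

0.166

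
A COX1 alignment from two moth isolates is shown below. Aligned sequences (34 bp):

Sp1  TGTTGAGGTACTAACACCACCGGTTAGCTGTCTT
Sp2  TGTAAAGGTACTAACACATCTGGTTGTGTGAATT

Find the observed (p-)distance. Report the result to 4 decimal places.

The sequences differ at 10 of 34 positions (sites 4, 5, 18, 19, 21, 26, 27, 28, 31, 32).
p = 10/34 = 0.294117… ≈ 0.2941 (to 4 d.p.).

0.2941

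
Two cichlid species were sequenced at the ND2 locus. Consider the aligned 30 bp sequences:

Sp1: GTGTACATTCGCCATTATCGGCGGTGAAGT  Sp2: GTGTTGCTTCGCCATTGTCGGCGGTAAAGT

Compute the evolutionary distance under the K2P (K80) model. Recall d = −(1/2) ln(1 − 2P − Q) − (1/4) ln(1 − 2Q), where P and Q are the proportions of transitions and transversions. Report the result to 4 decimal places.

Of 30 sites, 2 differences are transitions and 3 are transversions, so P = 2/30 ≈ 0.066667 and Q = 3/30 = 0.1.
Under the Kimura two-parameter model, d = −½ ln(1 − 2P − Q) − ¼ ln(1 − 2Q).
1 − 2P − Q = 0.766666, giving −½ ln(0.766666) = 0.132852.
1 − 2Q = 0.8, giving −¼ ln(0.8) = 0.055786.
d = 0.132852 + 0.055786 = 0.188638.

0.1886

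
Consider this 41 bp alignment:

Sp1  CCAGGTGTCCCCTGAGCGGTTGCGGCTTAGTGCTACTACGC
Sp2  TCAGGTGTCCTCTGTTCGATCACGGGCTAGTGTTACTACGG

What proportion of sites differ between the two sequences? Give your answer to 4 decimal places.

0.2683

The sequences differ at 11 of 41 positions.
p = 11/41 = 0.268292… ≈ 0.2683 (to 4 d.p.).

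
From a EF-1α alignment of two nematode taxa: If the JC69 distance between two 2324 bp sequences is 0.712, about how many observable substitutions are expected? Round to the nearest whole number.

1068

Invert JC69: p = (3/4)(1 − e^(−4d/3)) = 0.75 × (1 − e^(-0.949333)) = 0.75 × (1 − 0.386999) = 0.459751.
Expected differing sites = pL ≈ 0.459751 × 2324 = 1068.461324 ≈ 1068.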